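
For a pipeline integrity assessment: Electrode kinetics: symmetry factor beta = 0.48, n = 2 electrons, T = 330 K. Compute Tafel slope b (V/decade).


Apply the Tafel slope relation: b = 2.303*R*T/(beta*n*F)
Numerator: 2.303 * 8.314 * 330 = 6318.56
Denominator: 0.48 * 2 * 96485 = 92625.6
b = 6318.56 / 92625.6 = 0.068 V/decade

0.068 V/decade


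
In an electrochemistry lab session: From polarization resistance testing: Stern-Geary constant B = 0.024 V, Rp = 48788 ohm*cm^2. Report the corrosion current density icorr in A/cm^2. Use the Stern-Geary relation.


Apply the Stern-Geary relation: icorr = B / Rp
icorr = 0.024 / 48788 = 4.919×10^-7 A/cm^2

4.919×10^-7 A/cm^2


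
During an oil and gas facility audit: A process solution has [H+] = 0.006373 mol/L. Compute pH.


pH = −log10[H+]
pH = −log10(0.006373) = 2.2

2.2


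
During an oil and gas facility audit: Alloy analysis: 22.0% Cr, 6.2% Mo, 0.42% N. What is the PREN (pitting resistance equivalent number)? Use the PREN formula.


Apply the PREN formula: PREN = Cr + 3.3*Mo + 16*N
PREN = 22.0 + 3.3*6.2 + 16*0.42
PREN = 22.0 + 20.46 + 6.72 = 49.18

49.18


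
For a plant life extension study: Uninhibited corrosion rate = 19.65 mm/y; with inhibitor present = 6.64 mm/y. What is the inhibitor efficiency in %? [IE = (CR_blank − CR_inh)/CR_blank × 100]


Apply the inhibitor-efficiency definition: IE = (CR_blank − CR_inh)/CR_blank × 100
IE = (19.65 − 6.64) / 19.65 × 100
IE = 13.01 / 19.65 × 100 = 66.2 %

66.2 %


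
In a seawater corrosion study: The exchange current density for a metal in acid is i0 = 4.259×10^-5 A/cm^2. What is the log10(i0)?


i0 = 4.259×10^-5 A/cm^2
log10(i0) = -4.371

-4.371


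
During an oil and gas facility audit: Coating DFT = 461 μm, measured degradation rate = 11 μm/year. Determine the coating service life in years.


Service life = thickness / degradation rate
Life = 461 / 11 = 41.9 years

41.9 years


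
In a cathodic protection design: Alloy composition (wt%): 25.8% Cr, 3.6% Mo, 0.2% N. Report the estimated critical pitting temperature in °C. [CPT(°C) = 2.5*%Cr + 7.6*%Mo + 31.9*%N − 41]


Apply the ASTM G48 empirical CPT estimate: CPT(°C) = 2.5*%Cr + 7.6*%Mo + 31.9*%N − 41
2.5*25.8 = 64.5; 7.6*3.6 = 27.36; 31.9*0.2 = 6.38
CPT = 64.5 + 27.36 + 6.38 − 41 = 57.24 °C
Rounded to 0.1 °C: CPT ≈ 57.2 °C

57.2 °C


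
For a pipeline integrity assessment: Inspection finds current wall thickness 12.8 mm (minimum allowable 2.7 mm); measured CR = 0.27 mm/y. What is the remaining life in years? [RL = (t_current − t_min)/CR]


Apply the remaining-life relation: RL = (t_current − t_min) / CR
RL = (12.8 − 2.7) / 0.27 = 10.1 / 0.27 = 37.4 years

37.4 years


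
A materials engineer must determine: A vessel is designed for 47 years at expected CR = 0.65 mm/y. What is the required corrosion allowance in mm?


Corrosion allowance = CR × design life
CA = 0.65 * 47 = 30.55 mm

30.55 mm


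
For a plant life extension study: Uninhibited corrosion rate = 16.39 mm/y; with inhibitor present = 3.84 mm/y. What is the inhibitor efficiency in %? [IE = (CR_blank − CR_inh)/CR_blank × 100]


Apply the inhibitor-efficiency definition: IE = (CR_blank − CR_inh)/CR_blank × 100
IE = (16.39 − 3.84) / 16.39 × 100
IE = 12.55 / 16.39 × 100 = 76.6 %

76.6 %


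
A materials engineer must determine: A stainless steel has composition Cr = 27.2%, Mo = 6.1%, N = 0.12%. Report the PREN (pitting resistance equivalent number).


Apply the PREN formula: PREN = Cr + 3.3*Mo + 16*N
PREN = 27.2 + 3.3*6.1 + 16*0.12
PREN = 27.2 + 20.13 + 1.92 = 49.25

49.25


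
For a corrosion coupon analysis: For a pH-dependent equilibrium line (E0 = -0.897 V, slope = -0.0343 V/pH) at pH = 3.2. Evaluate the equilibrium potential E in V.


Apply the Pourbaix line equation: E = E0 + slope*pH
E = -0.897 + (-0.0343)*3.2 = -0.897 + (-0.10976) = -1.00676 V
Rounded to 4 decimal places: E = -1.0068 V

-1.0068 V


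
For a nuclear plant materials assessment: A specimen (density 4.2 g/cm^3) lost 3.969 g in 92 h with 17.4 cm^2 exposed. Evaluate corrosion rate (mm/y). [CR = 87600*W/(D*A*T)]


Apply the mm/y weight-loss relation: CR = 87600 * W / (D * A * T)
Numerator: 87600 * 3.969 = 347684.4
Denominator: 4.2 * 17.4 * 92 = 6723.36
CR = 347684.4 / 6723.36 = 51.7129 mm/y

51.7129 mm/y


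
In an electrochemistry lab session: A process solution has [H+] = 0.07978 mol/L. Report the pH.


pH = −log10[H+]
pH = −log10(0.07978) = 1.1

1.1


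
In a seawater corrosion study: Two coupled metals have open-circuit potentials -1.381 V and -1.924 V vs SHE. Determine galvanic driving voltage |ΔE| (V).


Driving voltage is the absolute potential difference.
|ΔE| = |-1.381 − (-1.924)| = 0.543 V

0.543 V


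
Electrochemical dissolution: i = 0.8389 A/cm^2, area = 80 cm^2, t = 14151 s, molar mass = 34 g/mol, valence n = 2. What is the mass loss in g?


Apply Faraday's law: m = i*A*t*M / (n*F)
Total charge passed Q = i*A*t = 0.8389*80*14151 = 949701.912 C
m = Q*M/(n*F) = 949701.912*34/(2*96485) = 167.331 g

167.331 g


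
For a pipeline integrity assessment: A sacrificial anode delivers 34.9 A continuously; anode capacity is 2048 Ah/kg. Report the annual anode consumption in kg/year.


Annual consumption = current * hours per year / capacity
Rate = 34.9 * 8760 / 2048 = 149.3 kg/year

149.3 kg/year


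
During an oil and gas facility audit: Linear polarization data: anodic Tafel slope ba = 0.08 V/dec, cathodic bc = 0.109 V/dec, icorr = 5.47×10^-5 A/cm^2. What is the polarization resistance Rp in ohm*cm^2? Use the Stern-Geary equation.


Apply the Stern-Geary equation: Rp = ba*bc / (2.303*icorr*(ba+bc))
ba*bc = 0.08*0.109 = 0.00872
ba+bc = 0.189; 2.303*icorr*(ba+bc) = 2.303*5.47×10^-5*0.189 = 2.3809105×10^-5
Rp = 0.00872 / 2.3809105×10^-5 = 366.2 ohm*cm^2

366.2 ohm*cm^2


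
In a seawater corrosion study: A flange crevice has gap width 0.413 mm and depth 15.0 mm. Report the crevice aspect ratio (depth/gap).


Aspect ratio = depth / gap
Ratio = 15.0 / 0.413 = 36.3

36.3


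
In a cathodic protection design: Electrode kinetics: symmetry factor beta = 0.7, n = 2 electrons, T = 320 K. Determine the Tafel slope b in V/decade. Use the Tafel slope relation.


Apply the Tafel slope relation: b = 2.303*R*T/(beta*n*F)
Numerator: 2.303 * 8.314 * 320 = 6127.09
Denominator: 0.7 * 2 * 96485 = 135079.0
b = 6127.09 / 135079.0 = 0.045 V/decade

0.045 V/decade


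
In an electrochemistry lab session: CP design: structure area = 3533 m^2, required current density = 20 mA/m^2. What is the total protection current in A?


I = area * current density, then convert mA → A (÷1000)
I = 3533 * 20 / 1000 = 70.66 A

70.66 A


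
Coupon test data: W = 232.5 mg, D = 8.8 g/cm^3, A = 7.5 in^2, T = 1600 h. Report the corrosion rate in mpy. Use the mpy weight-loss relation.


Apply the mpy weight-loss relation: CR = 534 * W / (D * A * T)
Numerator: 534 * 232.5 = 124155.0
Denominator: 8.8 * 7.5 * 1600 = 105600.0
CR = 124155.0 / 105600.0 = 1.1757 mpy

1.1757 mpy


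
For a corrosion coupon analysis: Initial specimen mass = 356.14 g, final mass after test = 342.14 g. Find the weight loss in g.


Weight loss = initial − final
WL = 356.14 − 342.14 = 14.0 g

14.0 g


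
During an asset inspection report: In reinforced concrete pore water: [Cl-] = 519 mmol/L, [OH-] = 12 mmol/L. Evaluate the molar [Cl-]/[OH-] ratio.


Threshold parameter = [Cl-] / [OH-] (molar basis; both in mmol/L, so units cancel)
Ratio = 519 / 12 = 43.25

43.25


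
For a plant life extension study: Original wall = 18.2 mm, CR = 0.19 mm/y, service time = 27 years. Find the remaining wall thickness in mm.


Remaining wall = original − CR × time
t = 18.2 − 0.19*27 = 18.2 − 5.13 = 13.07 mm

13.07 mm


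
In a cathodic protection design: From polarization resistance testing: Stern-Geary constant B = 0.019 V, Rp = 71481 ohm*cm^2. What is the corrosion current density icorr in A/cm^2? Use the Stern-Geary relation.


Apply the Stern-Geary relation: icorr = B / Rp
icorr = 0.019 / 71481 = 2.658×10^-7 A/cm^2

2.658×10^-7 A/cm^2


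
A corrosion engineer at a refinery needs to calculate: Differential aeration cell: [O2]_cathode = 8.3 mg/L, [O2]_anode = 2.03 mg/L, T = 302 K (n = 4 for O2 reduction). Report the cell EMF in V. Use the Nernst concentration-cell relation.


Apply the Nernst concentration-cell relation: E = (RT/nF)*ln(C_cathode/C_anode)
RT/nF = 8.314*302/(4*96485) = 0.00650575 V
ln(8.3/2.03) = 1.40822
E = 0.00650575 * 1.40822 = 0.00916 V

0.00916 V


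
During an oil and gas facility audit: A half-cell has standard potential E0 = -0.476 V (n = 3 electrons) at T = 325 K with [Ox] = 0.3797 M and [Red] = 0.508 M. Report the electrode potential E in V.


Apply the Nernst equation: E = E0 + (RT/nF)*ln([Ox]/[Red])
Step 1: RT/nF = 8.314*325/(3*96485) = 0.00933496 V
Step 2: [Ox]/[Red] = 0.3797/0.508 = 0.747441
Step 3: ln(0.747441) = -0.2911
Step 4: correction = 0.00933496 * -0.2911 = -0.003 V
E = -0.476 + -0.003 = -0.479 V

-0.479 V


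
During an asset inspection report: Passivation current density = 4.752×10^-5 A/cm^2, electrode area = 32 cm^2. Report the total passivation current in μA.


I = i_pass * A, then convert A → μA (×10^6)
I = 4.752×10^-5 * 32 * 10^6 = 1520.64 μA

1520.64 μA


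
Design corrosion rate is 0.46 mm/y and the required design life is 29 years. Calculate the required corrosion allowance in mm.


Corrosion allowance = CR × design life
CA = 0.46 * 29 = 13.34 mm

13.34 mm


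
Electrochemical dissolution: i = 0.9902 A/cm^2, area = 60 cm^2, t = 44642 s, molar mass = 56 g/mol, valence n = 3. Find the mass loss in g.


Apply Faraday's law: m = i*A*t*M / (n*F)
Total charge passed Q = i*A*t = 0.9902*60*44642 = 2652270.504 C
m = Q*M/(n*F) = 2652270.504*56/(3*96485) = 513.127 g

513.127 g


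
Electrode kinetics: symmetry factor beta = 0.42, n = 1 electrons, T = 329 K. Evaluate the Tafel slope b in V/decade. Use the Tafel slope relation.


Apply the Tafel slope relation: b = 2.303*R*T/(beta*n*F)
Numerator: 2.303 * 8.314 * 329 = 6299.41
Denominator: 0.42 * 1 * 96485 = 40523.7
b = 6299.41 / 40523.7 = 0.155 V/decade

0.155 V/decade


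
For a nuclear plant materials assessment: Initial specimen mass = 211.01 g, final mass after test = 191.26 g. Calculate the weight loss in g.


Weight loss = initial − final
WL = 211.01 − 191.26 = 19.75 g

19.75 g


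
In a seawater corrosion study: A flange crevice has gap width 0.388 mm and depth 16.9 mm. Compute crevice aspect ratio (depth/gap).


Aspect ratio = depth / gap
Ratio = 16.9 / 0.388 = 43.6

43.6


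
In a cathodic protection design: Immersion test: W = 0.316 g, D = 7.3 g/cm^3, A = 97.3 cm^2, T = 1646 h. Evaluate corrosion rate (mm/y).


Apply the mm/y weight-loss relation: CR = 87600 * W / (D * A * T)
Numerator: 87600 * 0.316 = 27681.6
Denominator: 7.3 * 97.3 * 1646 = 1169137.34
CR = 27681.6 / 1169137.34 = 0.02368 mm/y

0.02368 mm/y


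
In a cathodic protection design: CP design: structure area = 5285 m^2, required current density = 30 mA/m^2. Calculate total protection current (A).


I = area * current density, then convert mA → A (÷1000)
I = 5285 * 30 / 1000 = 158.55 A

158.55 A


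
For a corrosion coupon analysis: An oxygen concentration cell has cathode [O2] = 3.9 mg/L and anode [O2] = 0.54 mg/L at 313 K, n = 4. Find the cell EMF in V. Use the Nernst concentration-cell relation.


Apply the Nernst concentration-cell relation: E = (RT/nF)*ln(C_cathode/C_anode)
RT/nF = 8.314*313/(4*96485) = 0.00674271 V
ln(3.9/0.54) = 1.97716
E = 0.00674271 * 1.97716 = 0.01333 V

0.01333 V


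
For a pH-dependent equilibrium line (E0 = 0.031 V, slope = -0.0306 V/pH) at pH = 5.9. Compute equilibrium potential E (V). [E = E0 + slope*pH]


Apply the Pourbaix line equation: E = E0 + slope*pH
E = 0.031 + (-0.0306)*5.9 = 0.031 + (-0.18054) = -0.14954 V
Rounded to 4 decimal places: E = -0.1495 V

-0.1495 V


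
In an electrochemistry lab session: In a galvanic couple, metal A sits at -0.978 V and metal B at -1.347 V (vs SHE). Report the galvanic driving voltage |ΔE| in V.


Driving voltage is the absolute potential difference.
|ΔE| = |-0.978 − (-1.347)| = 0.369 V

0.369 V


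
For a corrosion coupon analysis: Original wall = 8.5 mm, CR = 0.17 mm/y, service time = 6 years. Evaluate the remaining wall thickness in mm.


Remaining wall = original − CR × time
t = 8.5 − 0.17*6 = 8.5 − 1.02 = 7.48 mm

7.48 mm


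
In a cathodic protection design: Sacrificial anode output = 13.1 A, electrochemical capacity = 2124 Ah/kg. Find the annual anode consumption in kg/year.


Annual consumption = current * hours per year / capacity
Rate = 13.1 * 8760 / 2124 = 54.0 kg/year

54.0 kg/year


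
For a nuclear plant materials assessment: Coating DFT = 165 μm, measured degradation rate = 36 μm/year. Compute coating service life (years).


Service life = thickness / degradation rate
Life = 165 / 36 = 4.6 years

4.6 years


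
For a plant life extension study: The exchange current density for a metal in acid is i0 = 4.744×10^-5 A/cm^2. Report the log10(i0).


i0 = 4.744×10^-5 A/cm^2
log10(i0) = -4.324

-4.324


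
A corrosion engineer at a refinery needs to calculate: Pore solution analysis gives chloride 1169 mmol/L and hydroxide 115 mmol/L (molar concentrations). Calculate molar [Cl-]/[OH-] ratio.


Threshold parameter = [Cl-] / [OH-] (molar basis; both in mmol/L, so units cancel)
Ratio = 1169 / 115 = 10.17

10.17


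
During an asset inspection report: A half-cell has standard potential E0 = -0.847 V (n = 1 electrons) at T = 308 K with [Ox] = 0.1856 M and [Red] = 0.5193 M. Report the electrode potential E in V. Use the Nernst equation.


Apply the Nernst equation: E = E0 + (RT/nF)*ln([Ox]/[Red])
Step 1: RT/nF = 8.314*308/(1*96485) = 0.02654 V
Step 2: [Ox]/[Red] = 0.1856/0.5193 = 0.357404
Step 3: ln(0.357404) = -1.028888
Step 4: correction = 0.02654 * -1.028888 = -0.027 V
E = -0.847 + -0.027 = -0.874 V

-0.874 V


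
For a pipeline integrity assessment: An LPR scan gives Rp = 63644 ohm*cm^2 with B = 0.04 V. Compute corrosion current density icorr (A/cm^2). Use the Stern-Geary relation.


Apply the Stern-Geary relation: icorr = B / Rp
icorr = 0.04 / 63644 = 6.285×10^-7 A/cm^2

6.285×10^-7 A/cm^2


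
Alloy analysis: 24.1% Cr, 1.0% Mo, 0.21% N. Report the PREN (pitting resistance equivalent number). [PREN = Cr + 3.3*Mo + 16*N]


Apply the PREN formula: PREN = Cr + 3.3*Mo + 16*N
PREN = 24.1 + 3.3*1.0 + 16*0.21
PREN = 24.1 + 3.3 + 3.36 = 30.76

30.76


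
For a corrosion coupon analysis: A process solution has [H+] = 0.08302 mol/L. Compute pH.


pH = −log10[H+]
pH = −log10(0.08302) = 1.08

1.08


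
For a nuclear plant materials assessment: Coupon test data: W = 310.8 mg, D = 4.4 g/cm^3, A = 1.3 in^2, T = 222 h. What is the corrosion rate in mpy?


Apply the mpy weight-loss relation: CR = 534 * W / (D * A * T)
Numerator: 534 * 310.8 = 165967.2
Denominator: 4.4 * 1.3 * 222 = 1269.84
CR = 165967.2 / 1269.84 = 130.699 mpy

130.699 mpy


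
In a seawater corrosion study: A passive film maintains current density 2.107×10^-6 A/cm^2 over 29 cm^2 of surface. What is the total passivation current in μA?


I = i_pass * A, then convert A → μA (×10^6)
I = 2.107×10^-6 * 29 * 10^6 = 61.1 μA

61.1 μA


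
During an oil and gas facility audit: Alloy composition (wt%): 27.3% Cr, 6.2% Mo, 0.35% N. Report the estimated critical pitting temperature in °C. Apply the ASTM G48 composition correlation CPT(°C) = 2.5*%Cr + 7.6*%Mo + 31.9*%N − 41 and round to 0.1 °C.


Apply the ASTM G48 empirical CPT estimate: CPT(°C) = 2.5*%Cr + 7.6*%Mo + 31.9*%N − 41
2.5*27.3 = 68.25; 7.6*6.2 = 47.12; 31.9*0.35 = 11.165
CPT = 68.25 + 47.12 + 11.165 − 41 = 85.535 °C
Rounded to 0.1 °C: CPT ≈ 85.5 °C

85.5 °C


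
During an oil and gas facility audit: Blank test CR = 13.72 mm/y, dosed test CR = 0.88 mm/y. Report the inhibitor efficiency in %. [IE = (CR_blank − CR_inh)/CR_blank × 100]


Apply the inhibitor-efficiency definition: IE = (CR_blank − CR_inh)/CR_blank × 100
IE = (13.72 − 0.88) / 13.72 × 100
IE = 12.84 / 13.72 × 100 = 93.6 %

93.6 %


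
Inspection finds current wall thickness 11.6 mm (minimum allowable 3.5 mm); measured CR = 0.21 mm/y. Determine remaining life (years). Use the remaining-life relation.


Apply the remaining-life relation: RL = (t_current − t_min) / CR
RL = (11.6 − 3.5) / 0.21 = 8.1 / 0.21 = 38.6 years

38.6 years


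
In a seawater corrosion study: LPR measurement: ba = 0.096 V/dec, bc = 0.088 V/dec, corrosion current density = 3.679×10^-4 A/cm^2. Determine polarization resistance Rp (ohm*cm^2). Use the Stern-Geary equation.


Apply the Stern-Geary equation: Rp = ba*bc / (2.303*icorr*(ba+bc))
ba*bc = 0.096*0.088 = 0.008448
ba+bc = 0.184; 2.303*icorr*(ba+bc) = 2.303*3.679×10^-4*0.184 = 1.5589836×10^-4
Rp = 0.008448 / 1.5589836×10^-4 = 54.19 ohm*cm^2

54.19 ohm*cm^2


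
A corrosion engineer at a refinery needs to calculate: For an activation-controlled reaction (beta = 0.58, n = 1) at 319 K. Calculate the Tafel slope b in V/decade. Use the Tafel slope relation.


Apply the Tafel slope relation: b = 2.303*R*T/(beta*n*F)
Numerator: 2.303 * 8.314 * 319 = 6107.94
Denominator: 0.58 * 1 * 96485 = 55961.3
b = 6107.94 / 55961.3 = 0.1091 V/decade

0.1091 V/decade


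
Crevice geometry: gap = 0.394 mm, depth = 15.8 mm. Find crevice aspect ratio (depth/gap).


Aspect ratio = depth / gap
Ratio = 15.8 / 0.394 = 40.1

40.1


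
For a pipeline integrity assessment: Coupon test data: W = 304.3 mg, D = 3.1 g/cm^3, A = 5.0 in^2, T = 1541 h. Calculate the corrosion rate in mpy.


Apply the mpy weight-loss relation: CR = 534 * W / (D * A * T)
Numerator: 534 * 304.3 = 162496.2
Denominator: 3.1 * 5.0 * 1541 = 23885.5
CR = 162496.2 / 23885.5 = 6.8031 mpy

6.8031 mpy


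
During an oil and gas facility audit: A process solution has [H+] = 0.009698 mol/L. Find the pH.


pH = −log10[H+]
pH = −log10(0.009698) = 2.01

2.01


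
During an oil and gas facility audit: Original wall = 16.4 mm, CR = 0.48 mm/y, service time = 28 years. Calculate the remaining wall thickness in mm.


Remaining wall = original − CR × time
t = 16.4 − 0.48*28 = 16.4 − 13.44 = 2.96 mm

2.96 mm


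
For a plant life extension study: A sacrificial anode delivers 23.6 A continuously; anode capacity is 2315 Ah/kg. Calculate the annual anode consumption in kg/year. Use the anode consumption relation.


Annual consumption = current * hours per year / capacity
Rate = 23.6 * 8760 / 2315 = 89.3 kg/year

89.3 kg/year


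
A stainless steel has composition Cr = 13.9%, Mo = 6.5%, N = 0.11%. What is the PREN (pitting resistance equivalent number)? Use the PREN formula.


Apply the PREN formula: PREN = Cr + 3.3*Mo + 16*N
PREN = 13.9 + 3.3*6.5 + 16*0.11
PREN = 13.9 + 21.45 + 1.76 = 37.11

37.11


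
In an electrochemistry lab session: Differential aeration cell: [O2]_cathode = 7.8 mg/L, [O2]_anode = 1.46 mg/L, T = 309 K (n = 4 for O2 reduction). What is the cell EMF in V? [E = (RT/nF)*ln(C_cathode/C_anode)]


Apply the Nernst concentration-cell relation: E = (RT/nF)*ln(C_cathode/C_anode)
RT/nF = 8.314*309/(4*96485) = 0.00665654 V
ln(7.8/1.46) = 1.67569
E = 0.00665654 * 1.67569 = 0.01115 V

0.01115 V


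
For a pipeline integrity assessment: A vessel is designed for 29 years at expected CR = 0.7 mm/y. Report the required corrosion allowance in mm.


Corrosion allowance = CR × design life
CA = 0.7 * 29 = 20.3 mm

20.3 mm


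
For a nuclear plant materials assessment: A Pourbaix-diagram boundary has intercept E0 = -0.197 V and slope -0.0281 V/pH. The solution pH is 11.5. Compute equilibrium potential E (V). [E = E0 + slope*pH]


Apply the Pourbaix line equation: E = E0 + slope*pH
E = -0.197 + (-0.0281)*11.5 = -0.197 + (-0.32315) = -0.52015 V
Rounded to 4 decimal places: E = -0.5202 V

-0.5202 V


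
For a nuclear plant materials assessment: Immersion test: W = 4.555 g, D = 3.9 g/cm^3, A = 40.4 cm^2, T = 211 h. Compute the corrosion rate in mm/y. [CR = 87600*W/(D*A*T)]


Apply the mm/y weight-loss relation: CR = 87600 * W / (D * A * T)
Numerator: 87600 * 4.555 = 399018.0
Denominator: 3.9 * 40.4 * 211 = 33245.16
CR = 399018.0 / 33245.16 = 12.002288 mm/y

12.002288 mm/y


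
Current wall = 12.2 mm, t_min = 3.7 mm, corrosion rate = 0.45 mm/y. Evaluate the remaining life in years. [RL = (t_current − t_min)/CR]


Apply the remaining-life relation: RL = (t_current − t_min) / CR
RL = (12.2 − 3.7) / 0.45 = 8.5 / 0.45 = 18.9 years

18.9 years


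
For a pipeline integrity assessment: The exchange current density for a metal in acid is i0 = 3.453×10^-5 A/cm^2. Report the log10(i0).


i0 = 3.453×10^-5 A/cm^2
log10(i0) = -4.462

-4.462


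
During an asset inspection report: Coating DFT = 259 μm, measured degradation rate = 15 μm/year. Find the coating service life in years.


Service life = thickness / degradation rate
Life = 259 / 15 = 17.3 years

17.3 years


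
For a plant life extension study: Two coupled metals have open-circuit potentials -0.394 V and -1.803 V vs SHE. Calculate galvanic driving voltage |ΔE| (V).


Driving voltage is the absolute potential difference.
|ΔE| = |-0.394 − (-1.803)| = 1.409 V

1.409 V


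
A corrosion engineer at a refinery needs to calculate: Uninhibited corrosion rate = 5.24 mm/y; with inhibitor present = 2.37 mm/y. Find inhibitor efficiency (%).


Apply the inhibitor-efficiency definition: IE = (CR_blank − CR_inh)/CR_blank × 100
IE = (5.24 − 2.37) / 5.24 × 100
IE = 2.87 / 5.24 × 100 = 54.8 %

54.8 %


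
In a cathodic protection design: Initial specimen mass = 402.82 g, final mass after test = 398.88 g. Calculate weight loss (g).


Weight loss = initial − final
WL = 402.82 − 398.88 = 3.94 g

3.94 g


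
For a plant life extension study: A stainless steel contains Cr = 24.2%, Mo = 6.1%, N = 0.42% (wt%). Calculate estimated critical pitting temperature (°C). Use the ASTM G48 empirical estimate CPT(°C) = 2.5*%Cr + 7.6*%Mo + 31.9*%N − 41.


Apply the ASTM G48 empirical CPT estimate: CPT(°C) = 2.5*%Cr + 7.6*%Mo + 31.9*%N − 41
2.5*24.2 = 60.5; 7.6*6.1 = 46.36; 31.9*0.42 = 13.398
CPT = 60.5 + 46.36 + 13.398 − 41 = 79.258 °C
Rounded to 0.1 °C: CPT ≈ 79.3 °C

79.3 °C


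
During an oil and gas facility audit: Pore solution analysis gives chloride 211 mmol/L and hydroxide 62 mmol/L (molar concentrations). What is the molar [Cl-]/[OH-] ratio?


Threshold parameter = [Cl-] / [OH-] (molar basis; both in mmol/L, so units cancel)
Ratio = 211 / 62 = 3.4

3.4


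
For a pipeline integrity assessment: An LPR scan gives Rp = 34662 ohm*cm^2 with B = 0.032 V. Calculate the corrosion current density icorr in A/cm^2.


Apply the Stern-Geary relation: icorr = B / Rp
icorr = 0.032 / 34662 = 9.232×10^-7 A/cm^2

9.232×10^-7 A/cm^2


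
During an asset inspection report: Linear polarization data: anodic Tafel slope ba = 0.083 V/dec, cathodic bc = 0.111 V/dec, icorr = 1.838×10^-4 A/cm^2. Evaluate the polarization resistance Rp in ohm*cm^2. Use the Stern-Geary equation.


Apply the Stern-Geary equation: Rp = ba*bc / (2.303*icorr*(ba+bc))
ba*bc = 0.083*0.111 = 0.009213
ba+bc = 0.194; 2.303*icorr*(ba+bc) = 2.303*1.838×10^-4*0.194 = 8.2118532×10^-5
Rp = 0.009213 / 8.2118532×10^-5 = 112.2 ohm*cm^2

112.2 ohm*cm^2


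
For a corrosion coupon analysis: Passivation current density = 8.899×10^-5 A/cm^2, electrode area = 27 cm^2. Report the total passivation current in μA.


I = i_pass * A, then convert A → μA (×10^6)
I = 8.899×10^-5 * 27 * 10^6 = 2402.73 μA

2402.73 μA


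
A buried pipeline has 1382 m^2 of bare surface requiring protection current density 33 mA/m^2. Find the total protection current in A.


I = area * current density, then convert mA → A (÷1000)
I = 1382 * 33 / 1000 = 45.61 A

45.61 A


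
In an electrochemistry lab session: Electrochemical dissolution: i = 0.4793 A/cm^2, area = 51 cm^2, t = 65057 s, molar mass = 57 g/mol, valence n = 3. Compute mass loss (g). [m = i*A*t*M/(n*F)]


Apply Faraday's law: m = i*A*t*M / (n*F)
Total charge passed Q = i*A*t = 0.4793*51*65057 = 1590272.8251 C
m = Q*M/(n*F) = 1590272.8251*57/(3*96485) = 313.15939 g

313.15939 g


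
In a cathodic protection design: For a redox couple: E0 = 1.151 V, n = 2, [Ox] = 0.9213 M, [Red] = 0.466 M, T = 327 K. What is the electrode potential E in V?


Apply the Nernst equation: E = E0 + (RT/nF)*ln([Ox]/[Red])
Step 1: RT/nF = 8.314*327/(2*96485) = 0.0140886 V
Step 2: [Ox]/[Red] = 0.9213/0.466 = 1.977039
Step 3: ln(1.977039) = 0.6816
Step 4: correction = 0.0140886 * 0.6816 = 0.0096 V
E = 1.151 + 0.0096 = 1.1606 V

1.1606 V


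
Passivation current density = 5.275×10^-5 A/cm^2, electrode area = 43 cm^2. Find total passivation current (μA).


I = i_pass * A, then convert A → μA (×10^6)
I = 5.275×10^-5 * 43 * 10^6 = 2268.25 μA

2268.25 μA


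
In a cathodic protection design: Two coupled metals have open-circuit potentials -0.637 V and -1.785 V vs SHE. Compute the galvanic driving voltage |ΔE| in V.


Driving voltage is the absolute potential difference.
|ΔE| = |-0.637 − (-1.785)| = 1.148 V

1.148 V


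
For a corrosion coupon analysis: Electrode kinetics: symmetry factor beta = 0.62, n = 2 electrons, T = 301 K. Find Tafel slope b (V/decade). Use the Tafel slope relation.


Apply the Tafel slope relation: b = 2.303*R*T/(beta*n*F)
Numerator: 2.303 * 8.314 * 301 = 5763.29
Denominator: 0.62 * 2 * 96485 = 119641.4
b = 5763.29 / 119641.4 = 0.048 V/decade

0.048 V/decade


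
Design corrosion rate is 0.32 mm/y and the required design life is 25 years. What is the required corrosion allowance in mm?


Corrosion allowance = CR × design life
CA = 0.32 * 25 = 8.0 mm

8.0 mm


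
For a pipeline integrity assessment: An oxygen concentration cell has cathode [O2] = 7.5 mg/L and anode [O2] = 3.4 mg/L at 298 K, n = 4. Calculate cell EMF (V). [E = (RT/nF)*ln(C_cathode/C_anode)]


Apply the Nernst concentration-cell relation: E = (RT/nF)*ln(C_cathode/C_anode)
RT/nF = 8.314*298/(4*96485) = 0.00641958 V
ln(7.5/3.4) = 0.79113
E = 0.00641958 * 0.79113 = 0.00508 V

0.00508 V


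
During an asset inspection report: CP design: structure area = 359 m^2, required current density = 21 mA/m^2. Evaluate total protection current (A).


I = area * current density, then convert mA → A (÷1000)
I = 359 * 21 / 1000 = 7.54 A

7.54 A


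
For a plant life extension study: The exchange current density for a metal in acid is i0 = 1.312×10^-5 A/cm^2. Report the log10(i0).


i0 = 1.312×10^-5 A/cm^2
log10(i0) = -4.882

-4.882


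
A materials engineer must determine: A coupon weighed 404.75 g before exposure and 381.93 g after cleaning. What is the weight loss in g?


Weight loss = initial − final
WL = 404.75 − 381.93 = 22.82 g

22.82 g


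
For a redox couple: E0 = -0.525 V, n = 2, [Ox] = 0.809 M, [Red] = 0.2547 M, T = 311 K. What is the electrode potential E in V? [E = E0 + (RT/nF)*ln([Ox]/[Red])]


Apply the Nernst equation: E = E0 + (RT/nF)*ln([Ox]/[Red])
Step 1: RT/nF = 8.314*311/(2*96485) = 0.01339925 V
Step 2: [Ox]/[Red] = 0.809/0.2547 = 3.176286
Step 3: ln(3.176286) = 1.155713
Step 4: correction = 0.01339925 * 1.155713 = 0.015 V
E = -0.525 + 0.015 = -0.51 V

-0.51 V


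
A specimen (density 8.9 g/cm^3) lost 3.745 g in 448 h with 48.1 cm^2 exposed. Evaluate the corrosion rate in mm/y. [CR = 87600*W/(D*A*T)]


Apply the mm/y weight-loss relation: CR = 87600 * W / (D * A * T)
Numerator: 87600 * 3.745 = 328062.0
Denominator: 8.9 * 48.1 * 448 = 191784.32
CR = 328062.0 / 191784.32 = 1.71058 mm/y

1.71058 mm/y


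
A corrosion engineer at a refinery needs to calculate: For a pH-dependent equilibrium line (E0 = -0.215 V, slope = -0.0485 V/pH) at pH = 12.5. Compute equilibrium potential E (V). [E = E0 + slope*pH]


Apply the Pourbaix line equation: E = E0 + slope*pH
E = -0.215 + (-0.0485)*12.5 = -0.215 + (-0.60625) = -0.82125 V
Rounded to 4 decimal places: E = -0.8213 V

-0.8213 V


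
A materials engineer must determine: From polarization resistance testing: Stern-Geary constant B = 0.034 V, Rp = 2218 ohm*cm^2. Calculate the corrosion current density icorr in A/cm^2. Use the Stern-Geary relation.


Apply the Stern-Geary relation: icorr = B / Rp
icorr = 0.034 / 2218 = 1.533×10^-5 A/cm^2

1.533×10^-5 A/cm^2


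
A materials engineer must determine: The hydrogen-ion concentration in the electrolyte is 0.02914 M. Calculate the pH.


pH = −log10[H+]
pH = −log10(0.02914) = 1.54

1.54


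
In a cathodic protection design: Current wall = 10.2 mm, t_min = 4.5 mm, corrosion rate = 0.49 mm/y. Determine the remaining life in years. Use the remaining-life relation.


Apply the remaining-life relation: RL = (t_current − t_min) / CR
RL = (10.2 − 4.5) / 0.49 = 5.7 / 0.49 = 11.6 years

11.6 years


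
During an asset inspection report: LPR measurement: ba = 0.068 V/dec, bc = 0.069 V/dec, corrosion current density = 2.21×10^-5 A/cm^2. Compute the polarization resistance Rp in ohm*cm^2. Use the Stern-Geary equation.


Apply the Stern-Geary equation: Rp = ba*bc / (2.303*icorr*(ba+bc))
ba*bc = 0.068*0.069 = 0.004692
ba+bc = 0.137; 2.303*icorr*(ba+bc) = 2.303*2.21×10^-5*0.137 = 6.9727931×10^-6
Rp = 0.004692 / 6.9727931×10^-6 = 672.9 ohm*cm^2

672.9 ohm*cm^2


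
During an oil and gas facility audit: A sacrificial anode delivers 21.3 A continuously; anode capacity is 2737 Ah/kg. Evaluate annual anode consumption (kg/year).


Annual consumption = current * hours per year / capacity
Rate = 21.3 * 8760 / 2737 = 68.2 kg/year

68.2 kg/year


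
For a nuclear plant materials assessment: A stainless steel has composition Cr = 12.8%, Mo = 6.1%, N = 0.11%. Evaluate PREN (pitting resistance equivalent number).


Apply the PREN formula: PREN = Cr + 3.3*Mo + 16*N
PREN = 12.8 + 3.3*6.1 + 16*0.11
PREN = 12.8 + 20.13 + 1.76 = 34.69

34.69


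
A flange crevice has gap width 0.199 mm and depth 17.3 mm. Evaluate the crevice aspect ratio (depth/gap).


Aspect ratio = depth / gap
Ratio = 17.3 / 0.199 = 86.9

86.9


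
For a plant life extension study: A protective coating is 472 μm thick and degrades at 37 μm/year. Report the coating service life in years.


Service life = thickness / degradation rate
Life = 472 / 37 = 12.8 years

12.8 years


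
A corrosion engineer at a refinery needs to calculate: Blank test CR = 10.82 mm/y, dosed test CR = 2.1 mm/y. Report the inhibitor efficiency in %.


Apply the inhibitor-efficiency definition: IE = (CR_blank − CR_inh)/CR_blank × 100
IE = (10.82 − 2.1) / 10.82 × 100
IE = 8.72 / 10.82 × 100 = 80.6 %

80.6 %


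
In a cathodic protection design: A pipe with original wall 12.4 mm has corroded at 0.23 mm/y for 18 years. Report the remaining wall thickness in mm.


Remaining wall = original − CR × time
t = 12.4 − 0.23*18 = 12.4 − 4.14 = 8.26 mm

8.26 mm


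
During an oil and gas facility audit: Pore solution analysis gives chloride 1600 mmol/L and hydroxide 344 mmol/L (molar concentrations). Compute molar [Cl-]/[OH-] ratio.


Threshold parameter = [Cl-] / [OH-] (molar basis; both in mmol/L, so units cancel)
Ratio = 1600 / 344 = 4.65

4.65


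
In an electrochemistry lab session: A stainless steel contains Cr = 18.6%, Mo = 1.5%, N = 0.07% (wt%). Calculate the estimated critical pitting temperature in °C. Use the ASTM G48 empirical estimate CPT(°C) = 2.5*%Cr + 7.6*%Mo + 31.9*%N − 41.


Apply the ASTM G48 empirical CPT estimate: CPT(°C) = 2.5*%Cr + 7.6*%Mo + 31.9*%N − 41
2.5*18.6 = 46.5; 7.6*1.5 = 11.4; 31.9*0.07 = 2.233
CPT = 46.5 + 11.4 + 2.233 − 41 = 19.133 °C
Rounded to 0.1 °C: CPT ≈ 19.1 °C

19.1 °C


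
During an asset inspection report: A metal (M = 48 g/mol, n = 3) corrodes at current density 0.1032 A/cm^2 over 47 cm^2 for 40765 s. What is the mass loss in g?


Apply Faraday's law: m = i*A*t*M / (n*F)
Total charge passed Q = i*A*t = 0.1032*47*40765 = 197726.556 C
m = Q*M/(n*F) = 197726.556*48/(3*96485) = 32.789 g

32.789 g


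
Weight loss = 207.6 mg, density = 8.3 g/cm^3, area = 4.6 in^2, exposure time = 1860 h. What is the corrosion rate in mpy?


Apply the mpy weight-loss relation: CR = 534 * W / (D * A * T)
Numerator: 534 * 207.6 = 110858.4
Denominator: 8.3 * 4.6 * 1860 = 71014.8
CR = 110858.4 / 71014.8 = 1.561 mpy

1.561 mpy


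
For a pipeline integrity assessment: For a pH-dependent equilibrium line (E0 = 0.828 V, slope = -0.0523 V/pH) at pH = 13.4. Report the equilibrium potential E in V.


Apply the Pourbaix line equation: E = E0 + slope*pH
E = 0.828 + (-0.0523)*13.4 = 0.828 + (-0.70082) = 0.12718 V
Rounded to 3 decimal places: E = 0.127 V

0.127 V


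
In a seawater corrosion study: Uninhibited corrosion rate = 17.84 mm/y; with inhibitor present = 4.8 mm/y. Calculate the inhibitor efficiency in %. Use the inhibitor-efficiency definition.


Apply the inhibitor-efficiency definition: IE = (CR_blank − CR_inh)/CR_blank × 100
IE = (17.84 − 4.8) / 17.84 × 100
IE = 13.04 / 17.84 × 100 = 73.1 %

73.1 %


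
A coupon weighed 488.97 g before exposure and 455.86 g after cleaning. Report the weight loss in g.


Weight loss = initial − final
WL = 488.97 − 455.86 = 33.11 g

33.11 g


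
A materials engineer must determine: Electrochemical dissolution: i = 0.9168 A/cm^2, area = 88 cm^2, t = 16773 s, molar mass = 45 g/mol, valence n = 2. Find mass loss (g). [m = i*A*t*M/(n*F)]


Apply Faraday's law: m = i*A*t*M / (n*F)
Total charge passed Q = i*A*t = 0.9168*88*16773 = 1353218.8032 C
m = Q*M/(n*F) = 1353218.8032*45/(2*96485) = 315.566 g

315.566 g


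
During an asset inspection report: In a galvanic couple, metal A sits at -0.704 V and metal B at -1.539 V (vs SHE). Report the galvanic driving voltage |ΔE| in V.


Driving voltage is the absolute potential difference.
|ΔE| = |-0.704 − (-1.539)| = 0.835 V

0.835 V


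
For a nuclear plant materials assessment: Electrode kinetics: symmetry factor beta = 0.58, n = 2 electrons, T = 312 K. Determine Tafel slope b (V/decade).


Apply the Tafel slope relation: b = 2.303*R*T/(beta*n*F)
Numerator: 2.303 * 8.314 * 312 = 5973.91
Denominator: 0.58 * 2 * 96485 = 111922.6
b = 5973.91 / 111922.6 = 0.0534 V/decade

0.0534 V/decade


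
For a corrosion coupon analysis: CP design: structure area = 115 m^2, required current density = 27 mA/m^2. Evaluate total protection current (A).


I = area * current density, then convert mA → A (÷1000)
I = 115 * 27 / 1000 = 3.11 A

3.11 A


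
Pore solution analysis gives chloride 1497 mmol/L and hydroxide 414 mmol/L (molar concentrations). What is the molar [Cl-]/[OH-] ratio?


Threshold parameter = [Cl-] / [OH-] (molar basis; both in mmol/L, so units cancel)
Ratio = 1497 / 414 = 3.62

3.62


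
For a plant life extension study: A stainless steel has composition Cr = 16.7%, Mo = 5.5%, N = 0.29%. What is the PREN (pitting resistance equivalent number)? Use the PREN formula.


Apply the PREN formula: PREN = Cr + 3.3*Mo + 16*N
PREN = 16.7 + 3.3*5.5 + 16*0.29
PREN = 16.7 + 18.15 + 4.64 = 39.49

39.49


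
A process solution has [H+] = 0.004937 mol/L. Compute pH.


pH = −log10[H+]
pH = −log10(0.004937) = 2.31

2.31


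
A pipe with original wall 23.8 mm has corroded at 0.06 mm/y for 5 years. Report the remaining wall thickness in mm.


Remaining wall = original − CR × time
t = 23.8 − 0.06*5 = 23.8 − 0.3 = 23.5 mm

23.5 mm


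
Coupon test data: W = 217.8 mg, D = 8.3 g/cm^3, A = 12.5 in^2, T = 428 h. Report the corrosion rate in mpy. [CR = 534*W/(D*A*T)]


Apply the mpy weight-loss relation: CR = 534 * W / (D * A * T)
Numerator: 534 * 217.8 = 116305.2
Denominator: 8.3 * 12.5 * 428 = 44405.0
CR = 116305.2 / 44405.0 = 2.61919 mpy

2.61919 mpy


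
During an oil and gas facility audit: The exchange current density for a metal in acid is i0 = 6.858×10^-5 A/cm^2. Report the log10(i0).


i0 = 6.858×10^-5 A/cm^2
log10(i0) = -4.164

-4.164


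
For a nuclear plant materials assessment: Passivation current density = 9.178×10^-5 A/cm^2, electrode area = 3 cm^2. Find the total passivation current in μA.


I = i_pass * A, then convert A → μA (×10^6)
I = 9.178×10^-5 * 3 * 10^6 = 275.34 μA

275.34 μA


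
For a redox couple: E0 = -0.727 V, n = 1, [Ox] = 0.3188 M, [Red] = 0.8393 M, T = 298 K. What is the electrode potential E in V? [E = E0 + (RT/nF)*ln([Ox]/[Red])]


Apply the Nernst equation: E = E0 + (RT/nF)*ln([Ox]/[Red])
Step 1: RT/nF = 8.314*298/(1*96485) = 0.02567831 V
Step 2: [Ox]/[Red] = 0.3188/0.8393 = 0.37984
Step 3: ln(0.37984) = -0.968005
Step 4: correction = 0.02567831 * -0.968005 = -0.0249 V
E = -0.727 + -0.0249 = -0.7519 V

-0.7519 V


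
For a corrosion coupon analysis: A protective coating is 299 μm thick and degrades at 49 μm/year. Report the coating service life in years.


Service life = thickness / degradation rate
Life = 299 / 49 = 6.1 years

6.1 years


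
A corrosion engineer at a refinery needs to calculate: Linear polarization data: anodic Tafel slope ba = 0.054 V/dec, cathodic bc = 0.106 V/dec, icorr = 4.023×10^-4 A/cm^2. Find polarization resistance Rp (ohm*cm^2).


Apply the Stern-Geary equation: Rp = ba*bc / (2.303*icorr*(ba+bc))
ba*bc = 0.054*0.106 = 0.005724
ba+bc = 0.16; 2.303*icorr*(ba+bc) = 2.303*4.023×10^-4*0.16 = 1.482395×10^-4
Rp = 0.005724 / 1.482395×10^-4 = 38.6 ohm*cm^2

38.6 ohm*cm^2


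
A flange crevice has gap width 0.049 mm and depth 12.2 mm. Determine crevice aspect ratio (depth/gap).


Aspect ratio = depth / gap
Ratio = 12.2 / 0.049 = 249.0

249.0


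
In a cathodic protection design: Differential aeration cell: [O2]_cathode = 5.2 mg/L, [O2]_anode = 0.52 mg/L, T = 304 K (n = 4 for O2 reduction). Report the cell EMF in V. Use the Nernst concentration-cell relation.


Apply the Nernst concentration-cell relation: E = (RT/nF)*ln(C_cathode/C_anode)
RT/nF = 8.314*304/(4*96485) = 0.00654883 V
ln(5.2/0.52) = 2.30259
E = 0.00654883 * 2.30259 = 0.01508 V

0.01508 V


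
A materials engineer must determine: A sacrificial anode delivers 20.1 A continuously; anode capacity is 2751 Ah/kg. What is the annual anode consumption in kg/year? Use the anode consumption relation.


Annual consumption = current * hours per year / capacity
Rate = 20.1 * 8760 / 2751 = 64.0 kg/year

64.0 kg/year


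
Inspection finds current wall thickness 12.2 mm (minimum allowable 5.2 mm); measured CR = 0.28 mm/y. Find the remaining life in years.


Apply the remaining-life relation: RL = (t_current − t_min) / CR
RL = (12.2 − 5.2) / 0.28 = 7.0 / 0.28 = 25.0 years

25.0 years


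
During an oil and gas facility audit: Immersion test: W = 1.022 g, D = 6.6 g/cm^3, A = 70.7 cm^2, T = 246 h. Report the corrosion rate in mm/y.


Apply the mm/y weight-loss relation: CR = 87600 * W / (D * A * T)
Numerator: 87600 * 1.022 = 89527.2
Denominator: 6.6 * 70.7 * 246 = 114788.52
CR = 89527.2 / 114788.52 = 0.779932 mm/y

0.779932 mm/y


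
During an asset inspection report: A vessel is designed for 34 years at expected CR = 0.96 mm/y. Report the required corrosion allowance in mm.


Corrosion allowance = CR × design life
CA = 0.96 * 34 = 32.64 mm

32.64 mm


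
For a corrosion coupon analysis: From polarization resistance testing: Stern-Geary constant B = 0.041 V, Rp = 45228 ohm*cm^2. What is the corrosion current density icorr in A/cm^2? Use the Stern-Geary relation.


Apply the Stern-Geary relation: icorr = B / Rp
icorr = 0.041 / 45228 = 9.065×10^-7 A/cm^2

9.065×10^-7 A/cm^2


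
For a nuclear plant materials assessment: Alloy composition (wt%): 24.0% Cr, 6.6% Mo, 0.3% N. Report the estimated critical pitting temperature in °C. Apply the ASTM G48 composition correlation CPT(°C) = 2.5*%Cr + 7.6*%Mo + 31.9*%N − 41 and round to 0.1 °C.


Apply the ASTM G48 empirical CPT estimate: CPT(°C) = 2.5*%Cr + 7.6*%Mo + 31.9*%N − 41
2.5*24.0 = 60; 7.6*6.6 = 50.16; 31.9*0.3 = 9.57
CPT = 60 + 50.16 + 9.57 − 41 = 78.73 °C
Rounded to 0.1 °C: CPT ≈ 78.7 °C

78.7 °C
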